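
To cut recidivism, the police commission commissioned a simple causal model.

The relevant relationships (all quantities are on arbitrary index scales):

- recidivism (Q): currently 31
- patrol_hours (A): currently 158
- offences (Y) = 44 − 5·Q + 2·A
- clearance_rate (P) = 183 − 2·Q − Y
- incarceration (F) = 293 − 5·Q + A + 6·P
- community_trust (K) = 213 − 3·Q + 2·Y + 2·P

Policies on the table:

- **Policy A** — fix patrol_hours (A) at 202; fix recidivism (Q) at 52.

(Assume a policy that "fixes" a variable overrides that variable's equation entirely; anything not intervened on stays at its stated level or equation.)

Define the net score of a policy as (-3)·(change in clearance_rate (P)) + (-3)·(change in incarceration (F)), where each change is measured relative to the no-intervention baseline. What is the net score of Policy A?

708

Baseline:
  Q = 31
  A = 158
  Y = 44 − 5·31 + 2·158 = 205
  P = 183 − 2·31 − 205 = -84
  F = 293 − 5·31 + 158 + 6·(-84) = -208
Policy A (A := 202, Q := 52):
  Q = 52
  A = 202
  Y = 44 − 5·52 + 2·202 = 188
  P = 183 − 2·52 − 188 = -109
  F = 293 − 5·52 + 202 + 6·(-109) = -419
ΔP = -109 − (-84) = -25; ΔF = -419 − (-208) = -211
Score = (-3)·(-25) + (-3)·(-211) = 708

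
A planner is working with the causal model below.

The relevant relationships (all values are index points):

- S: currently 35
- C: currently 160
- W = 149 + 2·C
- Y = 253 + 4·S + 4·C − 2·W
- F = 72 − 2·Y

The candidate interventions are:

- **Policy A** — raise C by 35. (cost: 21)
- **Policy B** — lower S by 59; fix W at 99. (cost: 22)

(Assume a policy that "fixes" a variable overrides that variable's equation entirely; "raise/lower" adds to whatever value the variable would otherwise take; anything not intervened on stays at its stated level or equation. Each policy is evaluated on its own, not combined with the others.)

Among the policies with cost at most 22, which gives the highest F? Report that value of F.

Policy A (C + 35):
  S = 35
  C = 160 + 35 = 195
  W = 149 + 2·195 = 539
  Y = 253 + 4·35 + 4·195 − 2·539 = 95
  F = 72 − 2·95 = -118
Policy B (S − 59, W := 99):
  S = 35 − 59 = -24
  C = 160
  W = 99
  Y = 253 + 4·(-24) + 4·160 − 2·99 = 599
  F = 72 − 2·599 = -1126
Comparing — Policy A: F=-118, Policy B: F=-1126. Highest is -118 (Policy A).

-118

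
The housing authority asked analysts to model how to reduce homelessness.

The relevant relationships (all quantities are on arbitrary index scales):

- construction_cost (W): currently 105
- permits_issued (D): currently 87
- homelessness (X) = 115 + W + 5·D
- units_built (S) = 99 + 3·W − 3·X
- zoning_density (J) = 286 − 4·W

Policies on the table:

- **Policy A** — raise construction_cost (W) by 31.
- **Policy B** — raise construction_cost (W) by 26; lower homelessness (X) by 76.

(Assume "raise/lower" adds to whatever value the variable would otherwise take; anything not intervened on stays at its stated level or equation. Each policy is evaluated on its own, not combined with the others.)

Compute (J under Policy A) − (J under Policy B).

-20

Policy A (W + 31):
  W = 105 + 31 = 136
  J = 286 − 4·136 = -258
Policy B (W + 26, X − 76):
  W = 105 + 26 = 131
  J = 286 − 4·131 = -238
J: -258 − (-238) = -20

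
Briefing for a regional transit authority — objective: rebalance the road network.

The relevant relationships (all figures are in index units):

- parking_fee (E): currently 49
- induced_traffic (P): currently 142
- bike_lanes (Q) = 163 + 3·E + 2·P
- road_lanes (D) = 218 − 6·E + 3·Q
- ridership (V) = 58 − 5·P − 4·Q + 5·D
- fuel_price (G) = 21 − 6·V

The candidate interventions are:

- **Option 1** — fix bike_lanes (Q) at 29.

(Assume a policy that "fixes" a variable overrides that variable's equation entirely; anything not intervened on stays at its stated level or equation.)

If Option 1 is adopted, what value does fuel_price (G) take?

Option 1 (Q := 29):
  E = 49
  P = 142
  Q = 29
  D = 218 − 6·49 + 3·29 = 11
  V = 58 − 5·142 − 4·29 + 5·11 = -713
  G = 21 − 6·(-713) = 4299

4299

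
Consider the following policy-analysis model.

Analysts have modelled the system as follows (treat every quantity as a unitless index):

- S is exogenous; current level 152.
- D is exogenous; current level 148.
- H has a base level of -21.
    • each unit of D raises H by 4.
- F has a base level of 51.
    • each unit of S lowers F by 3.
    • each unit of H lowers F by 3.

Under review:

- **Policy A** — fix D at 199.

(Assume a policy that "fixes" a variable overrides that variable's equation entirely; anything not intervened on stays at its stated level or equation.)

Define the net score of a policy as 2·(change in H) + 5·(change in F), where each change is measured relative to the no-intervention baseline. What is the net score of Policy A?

-2652

Baseline:
  S = 152
  D = 148
  H = -21 + 4·148 = 571
  F = 51 − 3·152 − 3·571 = -2118
Policy A (D := 199):
  S = 152
  D = 199
  H = -21 + 4·199 = 775
  F = 51 − 3·152 − 3·775 = -2730
ΔH = 775 − 571 = 204; ΔF = -2730 − (-2118) = -612
Score = 2·204 + 5·(-612) = -2652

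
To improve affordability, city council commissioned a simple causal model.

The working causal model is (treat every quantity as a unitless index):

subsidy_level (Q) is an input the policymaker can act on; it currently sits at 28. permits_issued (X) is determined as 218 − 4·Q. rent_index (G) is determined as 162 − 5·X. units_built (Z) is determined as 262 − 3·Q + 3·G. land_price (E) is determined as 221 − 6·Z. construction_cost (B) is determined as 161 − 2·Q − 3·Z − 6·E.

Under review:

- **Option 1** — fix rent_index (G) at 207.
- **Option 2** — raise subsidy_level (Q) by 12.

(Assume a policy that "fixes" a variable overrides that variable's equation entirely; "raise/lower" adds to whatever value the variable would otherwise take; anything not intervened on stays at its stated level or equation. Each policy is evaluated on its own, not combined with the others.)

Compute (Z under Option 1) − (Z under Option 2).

Option 1 (G := 207):
  Q = 28
  X = 218 − 4·28 = 106
  G = 207
  Z = 262 − 3·28 + 3·207 = 799
Option 2 (Q + 12):
  Q = 28 + 12 = 40
  X = 218 − 4·40 = 58
  G = 162 − 5·58 = -128
  Z = 262 − 3·40 + 3·(-128) = -242
Z: 799 − (-242) = 1041

1041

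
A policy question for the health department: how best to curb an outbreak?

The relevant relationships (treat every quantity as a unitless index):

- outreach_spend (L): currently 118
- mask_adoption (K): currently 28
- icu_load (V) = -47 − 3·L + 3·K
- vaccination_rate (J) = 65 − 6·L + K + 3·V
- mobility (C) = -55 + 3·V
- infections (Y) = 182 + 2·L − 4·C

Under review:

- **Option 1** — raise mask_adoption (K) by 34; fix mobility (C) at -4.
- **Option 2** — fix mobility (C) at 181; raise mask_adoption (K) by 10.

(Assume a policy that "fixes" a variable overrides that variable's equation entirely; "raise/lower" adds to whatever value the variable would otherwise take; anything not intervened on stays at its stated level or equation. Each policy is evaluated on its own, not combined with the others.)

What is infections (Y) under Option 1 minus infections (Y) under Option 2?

740

Option 1 (K + 34, C := -4):
  L = 118
  K = 28 + 34 = 62
  V = -47 − 3·118 + 3·62 = -215
  C = -4
  Y = 182 + 2·118 − 4·(-4) = 434
Option 2 (C := 181, K + 10):
  L = 118
  K = 28 + 10 = 38
  V = -47 − 3·118 + 3·38 = -287
  C = 181
  Y = 182 + 2·118 − 4·181 = -306
Y: 434 − (-306) = 740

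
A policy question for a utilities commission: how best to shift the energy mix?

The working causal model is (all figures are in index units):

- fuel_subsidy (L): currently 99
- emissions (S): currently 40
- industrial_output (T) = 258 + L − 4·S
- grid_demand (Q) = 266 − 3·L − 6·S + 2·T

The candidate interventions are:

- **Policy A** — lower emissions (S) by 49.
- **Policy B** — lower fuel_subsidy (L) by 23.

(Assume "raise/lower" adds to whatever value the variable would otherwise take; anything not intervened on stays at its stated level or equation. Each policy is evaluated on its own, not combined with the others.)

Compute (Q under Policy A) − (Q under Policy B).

Policy A (S − 49):
  L = 99
  S = 40 − 49 = -9
  T = 258 + 99 − 4·(-9) = 393
  Q = 266 − 3·99 − 6·(-9) + 2·393 = 809
Policy B (L − 23):
  L = 99 − 23 = 76
  S = 40
  T = 258 + 76 − 4·40 = 174
  Q = 266 − 3·76 − 6·40 + 2·174 = 146
Q: 809 − 146 = 663

663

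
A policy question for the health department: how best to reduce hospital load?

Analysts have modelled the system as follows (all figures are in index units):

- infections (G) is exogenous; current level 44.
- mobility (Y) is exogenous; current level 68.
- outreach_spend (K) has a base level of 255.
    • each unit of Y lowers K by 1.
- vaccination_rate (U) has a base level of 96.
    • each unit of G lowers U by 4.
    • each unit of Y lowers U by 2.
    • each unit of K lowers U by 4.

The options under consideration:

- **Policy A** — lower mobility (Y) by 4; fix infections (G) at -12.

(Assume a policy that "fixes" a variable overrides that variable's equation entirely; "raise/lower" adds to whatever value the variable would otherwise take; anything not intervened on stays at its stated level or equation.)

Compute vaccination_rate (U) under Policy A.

Policy A (Y − 4, G := -12):
  G = -12
  Y = 68 − 4 = 64
  K = 255 − 64 = 191
  U = 96 − 4·(-12) − 2·64 − 4·191 = -748

-748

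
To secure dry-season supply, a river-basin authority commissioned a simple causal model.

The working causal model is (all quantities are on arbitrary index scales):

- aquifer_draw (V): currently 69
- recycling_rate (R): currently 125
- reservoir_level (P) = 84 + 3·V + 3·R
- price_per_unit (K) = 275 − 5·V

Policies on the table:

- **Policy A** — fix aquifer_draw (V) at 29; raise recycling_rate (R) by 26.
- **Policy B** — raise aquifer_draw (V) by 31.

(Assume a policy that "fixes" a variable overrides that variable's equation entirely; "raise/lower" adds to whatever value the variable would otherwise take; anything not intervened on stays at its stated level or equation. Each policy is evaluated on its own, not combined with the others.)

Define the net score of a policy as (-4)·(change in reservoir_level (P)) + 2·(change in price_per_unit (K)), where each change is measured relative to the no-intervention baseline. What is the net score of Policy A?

568

Baseline:
  V = 69
  R = 125
  P = 84 + 3·69 + 3·125 = 666
  K = 275 − 5·69 = -70
Policy A (V := 29, R + 26):
  V = 29
  R = 125 + 26 = 151
  P = 84 + 3·29 + 3·151 = 624
  K = 275 − 5·29 = 130
ΔP = 624 − 666 = -42; ΔK = 130 − (-70) = 200
Score = (-4)·(-42) + 2·200 = 568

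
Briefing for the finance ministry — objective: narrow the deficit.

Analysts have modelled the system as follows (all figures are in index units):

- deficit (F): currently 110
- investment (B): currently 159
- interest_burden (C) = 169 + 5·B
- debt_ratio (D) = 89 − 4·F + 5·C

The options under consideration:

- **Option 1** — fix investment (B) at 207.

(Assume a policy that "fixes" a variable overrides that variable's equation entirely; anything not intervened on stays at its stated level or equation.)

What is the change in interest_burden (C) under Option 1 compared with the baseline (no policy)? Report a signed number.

240

Baseline:
  B = 159
  C = 169 + 5·159 = 964
Option 1 (B := 207):
  B = 207
  C = 169 + 5·207 = 1204
Change in C: 1204 − 964 = 240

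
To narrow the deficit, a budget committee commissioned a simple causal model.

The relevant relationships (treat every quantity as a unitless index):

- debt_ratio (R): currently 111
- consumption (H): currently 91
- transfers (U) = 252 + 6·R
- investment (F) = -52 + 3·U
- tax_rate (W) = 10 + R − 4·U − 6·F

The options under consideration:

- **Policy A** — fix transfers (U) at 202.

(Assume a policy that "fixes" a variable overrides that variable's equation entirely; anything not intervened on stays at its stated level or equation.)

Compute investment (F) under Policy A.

Policy A (U := 202):
  R = 111
  U = 202
  F = -52 + 3·202 = 554

554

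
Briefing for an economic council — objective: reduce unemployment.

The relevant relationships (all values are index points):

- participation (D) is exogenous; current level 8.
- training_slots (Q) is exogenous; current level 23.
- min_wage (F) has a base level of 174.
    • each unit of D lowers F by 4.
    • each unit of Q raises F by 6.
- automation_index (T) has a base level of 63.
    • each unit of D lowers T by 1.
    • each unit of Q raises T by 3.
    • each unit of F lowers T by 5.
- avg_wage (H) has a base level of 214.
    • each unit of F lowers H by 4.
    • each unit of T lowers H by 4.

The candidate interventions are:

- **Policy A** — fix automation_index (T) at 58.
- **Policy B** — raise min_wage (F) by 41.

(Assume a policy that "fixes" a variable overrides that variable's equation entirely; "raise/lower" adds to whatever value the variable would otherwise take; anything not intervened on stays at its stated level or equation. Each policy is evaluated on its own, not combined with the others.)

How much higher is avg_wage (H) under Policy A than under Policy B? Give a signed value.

-5992

Policy A (T := 58):
  D = 8
  Q = 23
  F = 174 − 4·8 + 6·23 = 280
  T = 58
  H = 214 − 4·280 − 4·58 = -1138
Policy B (F + 41):
  D = 8
  Q = 23
  F = 174 − 4·8 + 6·23 (+41 from intervention) = 321
  T = 63 − 8 + 3·23 − 5·321 = -1481
  H = 214 − 4·321 − 4·(-1481) = 4854
H: -1138 − 4854 = -5992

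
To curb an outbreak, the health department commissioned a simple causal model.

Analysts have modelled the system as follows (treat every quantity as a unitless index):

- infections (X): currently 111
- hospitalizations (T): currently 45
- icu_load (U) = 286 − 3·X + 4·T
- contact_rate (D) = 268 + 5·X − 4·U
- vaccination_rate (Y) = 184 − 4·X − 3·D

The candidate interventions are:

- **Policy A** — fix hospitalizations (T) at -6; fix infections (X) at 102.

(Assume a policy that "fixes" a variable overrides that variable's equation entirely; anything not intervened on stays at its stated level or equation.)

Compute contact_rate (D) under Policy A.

Policy A (T := -6, X := 102):
  X = 102
  T = -6
  U = 286 − 3·102 + 4·(-6) = -44
  D = 268 + 5·102 − 4·(-44) = 954

954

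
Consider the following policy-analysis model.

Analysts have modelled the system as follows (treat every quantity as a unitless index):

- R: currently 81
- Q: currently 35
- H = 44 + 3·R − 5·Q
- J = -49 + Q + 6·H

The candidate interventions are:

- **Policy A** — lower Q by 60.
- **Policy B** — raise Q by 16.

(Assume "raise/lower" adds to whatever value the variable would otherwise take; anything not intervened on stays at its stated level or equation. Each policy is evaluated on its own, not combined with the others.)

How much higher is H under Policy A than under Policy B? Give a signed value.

Policy A (Q − 60):
  R = 81
  Q = 35 − 60 = -25
  H = 44 + 3·81 − 5·(-25) = 412
Policy B (Q + 16):
  R = 81
  Q = 35 + 16 = 51
  H = 44 + 3·81 − 5·51 = 32
H: 412 − 32 = 380

380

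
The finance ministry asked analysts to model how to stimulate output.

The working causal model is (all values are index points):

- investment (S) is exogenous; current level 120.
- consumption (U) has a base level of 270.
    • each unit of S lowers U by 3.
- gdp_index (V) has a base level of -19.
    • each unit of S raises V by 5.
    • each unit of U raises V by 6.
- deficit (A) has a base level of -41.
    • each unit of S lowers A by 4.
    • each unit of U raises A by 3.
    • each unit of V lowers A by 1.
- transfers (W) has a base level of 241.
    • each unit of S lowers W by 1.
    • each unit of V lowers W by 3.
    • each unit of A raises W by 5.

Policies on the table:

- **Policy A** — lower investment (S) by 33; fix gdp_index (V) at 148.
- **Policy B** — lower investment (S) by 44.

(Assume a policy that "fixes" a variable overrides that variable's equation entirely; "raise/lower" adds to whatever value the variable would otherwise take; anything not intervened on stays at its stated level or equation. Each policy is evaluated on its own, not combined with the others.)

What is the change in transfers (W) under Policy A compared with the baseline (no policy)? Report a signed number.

Baseline:
  S = 120
  U = 270 − 3·120 = -90
  V = -19 + 5·120 + 6·(-90) = 41
  A = -41 − 4·120 + 3·(-90) − 41 = -832
  W = 241 − 120 − 3·41 + 5·(-832) = -4162
Policy A (S − 33, V := 148):
  S = 120 − 33 = 87
  U = 270 − 3·87 = 9
  V = 148
  A = -41 − 4·87 + 3·9 − 148 = -510
  W = 241 − 87 − 3·148 + 5·(-510) = -2840
Change in W: -2840 − (-4162) = 1322

1322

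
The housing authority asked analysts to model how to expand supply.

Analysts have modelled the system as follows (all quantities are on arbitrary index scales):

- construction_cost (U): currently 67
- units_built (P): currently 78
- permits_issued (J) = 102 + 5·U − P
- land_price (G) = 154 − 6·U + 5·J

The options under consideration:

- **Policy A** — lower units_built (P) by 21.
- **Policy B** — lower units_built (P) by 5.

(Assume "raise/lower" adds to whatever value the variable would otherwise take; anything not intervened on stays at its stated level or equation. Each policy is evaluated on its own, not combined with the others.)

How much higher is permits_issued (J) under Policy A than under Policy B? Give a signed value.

Policy A (P − 21):
  U = 67
  P = 78 − 21 = 57
  J = 102 + 5·67 − 57 = 380
Policy B (P − 5):
  U = 67
  P = 78 − 5 = 73
  J = 102 + 5·67 − 73 = 364
J: 380 − 364 = 16

16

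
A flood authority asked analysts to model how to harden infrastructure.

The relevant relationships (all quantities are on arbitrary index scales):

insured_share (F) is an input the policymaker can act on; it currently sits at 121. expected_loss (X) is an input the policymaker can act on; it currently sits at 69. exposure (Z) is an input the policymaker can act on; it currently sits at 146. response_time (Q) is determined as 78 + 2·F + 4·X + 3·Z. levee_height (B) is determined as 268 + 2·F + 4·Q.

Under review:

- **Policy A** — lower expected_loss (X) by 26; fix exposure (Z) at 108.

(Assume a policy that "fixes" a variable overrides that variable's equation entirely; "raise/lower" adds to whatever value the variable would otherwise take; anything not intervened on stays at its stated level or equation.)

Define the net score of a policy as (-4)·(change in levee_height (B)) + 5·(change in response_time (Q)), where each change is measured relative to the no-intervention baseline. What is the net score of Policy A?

Baseline:
  F = 121
  X = 69
  Z = 146
  Q = 78 + 2·121 + 4·69 + 3·146 = 1034
  B = 268 + 2·121 + 4·1034 = 4646
Policy A (X − 26, Z := 108):
  F = 121
  X = 69 − 26 = 43
  Z = 108
  Q = 78 + 2·121 + 4·43 + 3·108 = 816
  B = 268 + 2·121 + 4·816 = 3774
ΔB = 3774 − 4646 = -872; ΔQ = 816 − 1034 = -218
Score = (-4)·(-872) + 5·(-218) = 2398

2398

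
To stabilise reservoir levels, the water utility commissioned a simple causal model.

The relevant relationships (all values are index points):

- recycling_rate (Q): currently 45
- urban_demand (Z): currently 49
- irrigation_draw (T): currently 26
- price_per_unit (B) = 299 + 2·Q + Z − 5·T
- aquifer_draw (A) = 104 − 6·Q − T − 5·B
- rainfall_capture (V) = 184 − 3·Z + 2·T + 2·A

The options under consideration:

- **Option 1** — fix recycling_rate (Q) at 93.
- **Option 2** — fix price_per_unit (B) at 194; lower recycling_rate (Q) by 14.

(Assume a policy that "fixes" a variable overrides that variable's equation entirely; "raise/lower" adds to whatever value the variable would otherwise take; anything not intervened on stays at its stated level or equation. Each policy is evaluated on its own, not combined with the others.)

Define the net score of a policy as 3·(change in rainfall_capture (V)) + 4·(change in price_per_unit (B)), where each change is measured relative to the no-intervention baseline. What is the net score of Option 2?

3468

Baseline:
  Q = 45
  Z = 49
  T = 26
  B = 299 + 2·45 + 49 − 5·26 = 308
  A = 104 − 6·45 − 26 − 5·308 = -1732
  V = 184 − 3·49 + 2·26 + 2·(-1732) = -3375
Option 2 (B := 194, Q − 14):
  Q = 45 − 14 = 31
  Z = 49
  T = 26
  B = 194
  A = 104 − 6·31 − 26 − 5·194 = -1078
  V = 184 − 3·49 + 2·26 + 2·(-1078) = -2067
ΔV = -2067 − (-3375) = 1308; ΔB = 194 − 308 = -114
Score = 3·1308 + 4·(-114) = 3468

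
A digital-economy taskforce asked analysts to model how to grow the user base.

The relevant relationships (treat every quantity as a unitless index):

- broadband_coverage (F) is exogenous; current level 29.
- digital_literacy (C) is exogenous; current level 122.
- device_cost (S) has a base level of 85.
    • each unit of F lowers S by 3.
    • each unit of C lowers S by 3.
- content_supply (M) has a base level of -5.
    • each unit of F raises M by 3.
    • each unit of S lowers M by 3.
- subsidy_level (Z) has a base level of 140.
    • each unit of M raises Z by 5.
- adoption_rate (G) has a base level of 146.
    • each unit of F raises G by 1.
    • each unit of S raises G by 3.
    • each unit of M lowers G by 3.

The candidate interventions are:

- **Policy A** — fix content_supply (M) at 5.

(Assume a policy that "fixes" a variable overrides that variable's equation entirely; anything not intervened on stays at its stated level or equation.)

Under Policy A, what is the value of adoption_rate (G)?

-944

Policy A (M := 5):
  F = 29
  C = 122
  S = 85 − 3·29 − 3·122 = -368
  M = 5
  G = 146 + 29 + 3·(-368) − 3·5 = -944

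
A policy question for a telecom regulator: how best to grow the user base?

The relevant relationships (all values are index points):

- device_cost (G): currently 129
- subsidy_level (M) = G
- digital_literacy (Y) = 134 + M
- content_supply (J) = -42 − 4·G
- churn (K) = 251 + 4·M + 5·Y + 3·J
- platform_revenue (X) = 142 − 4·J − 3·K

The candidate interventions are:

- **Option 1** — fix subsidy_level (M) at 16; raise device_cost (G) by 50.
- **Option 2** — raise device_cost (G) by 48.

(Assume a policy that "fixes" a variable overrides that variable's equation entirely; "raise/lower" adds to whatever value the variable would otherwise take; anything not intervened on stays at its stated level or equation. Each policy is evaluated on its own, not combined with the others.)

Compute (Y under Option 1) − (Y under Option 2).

Option 1 (M := 16, G + 50):
  G = 129 + 50 = 179
  M = 16
  Y = 134 + 16 = 150
Option 2 (G + 48):
  G = 129 + 48 = 177
  M = 0 + 177 = 177
  Y = 134 + 177 = 311
Y: 150 − 311 = -161

-161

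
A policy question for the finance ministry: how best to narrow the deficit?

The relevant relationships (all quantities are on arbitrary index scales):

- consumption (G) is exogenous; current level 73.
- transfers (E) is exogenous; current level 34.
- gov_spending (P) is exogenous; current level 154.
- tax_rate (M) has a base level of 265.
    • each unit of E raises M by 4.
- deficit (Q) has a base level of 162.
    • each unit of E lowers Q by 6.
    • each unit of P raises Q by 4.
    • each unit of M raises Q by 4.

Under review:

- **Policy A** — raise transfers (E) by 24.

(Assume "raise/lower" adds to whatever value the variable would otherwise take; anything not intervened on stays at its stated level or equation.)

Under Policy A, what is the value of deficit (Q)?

2418

Policy A (E + 24):
  E = 34 + 24 = 58
  P = 154
  M = 265 + 4·58 = 497
  Q = 162 − 6·58 + 4·154 + 4·497 = 2418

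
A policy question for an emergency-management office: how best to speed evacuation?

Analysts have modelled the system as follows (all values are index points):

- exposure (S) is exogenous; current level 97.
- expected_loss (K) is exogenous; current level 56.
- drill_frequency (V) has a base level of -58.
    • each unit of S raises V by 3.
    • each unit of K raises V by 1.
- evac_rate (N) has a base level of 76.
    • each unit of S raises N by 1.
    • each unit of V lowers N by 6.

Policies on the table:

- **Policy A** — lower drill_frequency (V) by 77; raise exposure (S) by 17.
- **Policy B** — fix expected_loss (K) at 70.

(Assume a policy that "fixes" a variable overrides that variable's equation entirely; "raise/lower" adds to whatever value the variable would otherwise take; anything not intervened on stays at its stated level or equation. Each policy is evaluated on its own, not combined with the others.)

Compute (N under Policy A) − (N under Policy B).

257

Policy A (V − 77, S + 17):
  S = 97 + 17 = 114
  K = 56
  V = -58 + 3·114 + 56 (−77 from intervention) = 263
  N = 76 + 114 − 6·263 = -1388
Policy B (K := 70):
  S = 97
  K = 70
  V = -58 + 3·97 + 70 = 303
  N = 76 + 97 − 6·303 = -1645
N: -1388 − (-1645) = 257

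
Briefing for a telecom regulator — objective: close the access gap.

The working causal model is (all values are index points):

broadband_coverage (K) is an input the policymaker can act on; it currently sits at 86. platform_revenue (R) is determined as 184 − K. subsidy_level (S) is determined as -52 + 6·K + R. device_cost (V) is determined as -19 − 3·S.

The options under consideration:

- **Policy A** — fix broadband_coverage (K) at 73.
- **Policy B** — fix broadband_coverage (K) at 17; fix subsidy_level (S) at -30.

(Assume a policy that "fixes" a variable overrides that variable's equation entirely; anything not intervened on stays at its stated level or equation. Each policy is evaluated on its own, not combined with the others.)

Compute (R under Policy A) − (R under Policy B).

-56

Policy A (K := 73):
  K = 73
  R = 184 − 73 = 111
Policy B (K := 17, S := -30):
  K = 17
  R = 184 − 17 = 167
R: 111 − 167 = -56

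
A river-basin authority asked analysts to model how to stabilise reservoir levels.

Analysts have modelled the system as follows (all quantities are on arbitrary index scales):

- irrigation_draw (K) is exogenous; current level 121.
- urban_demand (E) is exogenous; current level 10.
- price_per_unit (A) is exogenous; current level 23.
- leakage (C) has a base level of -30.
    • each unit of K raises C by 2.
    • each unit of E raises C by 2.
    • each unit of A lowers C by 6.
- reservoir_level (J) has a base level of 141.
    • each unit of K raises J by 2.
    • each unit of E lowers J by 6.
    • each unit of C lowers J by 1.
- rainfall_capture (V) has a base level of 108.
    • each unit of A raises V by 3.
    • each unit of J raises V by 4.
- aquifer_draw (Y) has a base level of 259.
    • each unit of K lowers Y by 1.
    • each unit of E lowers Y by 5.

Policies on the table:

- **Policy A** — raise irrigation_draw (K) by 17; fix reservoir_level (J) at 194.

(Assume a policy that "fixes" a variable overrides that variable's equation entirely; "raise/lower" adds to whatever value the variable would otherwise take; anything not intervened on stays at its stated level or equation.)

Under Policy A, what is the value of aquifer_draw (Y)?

Policy A (K + 17, J := 194):
  K = 121 + 17 = 138
  E = 10
  Y = 259 − 138 − 5·10 = 71

71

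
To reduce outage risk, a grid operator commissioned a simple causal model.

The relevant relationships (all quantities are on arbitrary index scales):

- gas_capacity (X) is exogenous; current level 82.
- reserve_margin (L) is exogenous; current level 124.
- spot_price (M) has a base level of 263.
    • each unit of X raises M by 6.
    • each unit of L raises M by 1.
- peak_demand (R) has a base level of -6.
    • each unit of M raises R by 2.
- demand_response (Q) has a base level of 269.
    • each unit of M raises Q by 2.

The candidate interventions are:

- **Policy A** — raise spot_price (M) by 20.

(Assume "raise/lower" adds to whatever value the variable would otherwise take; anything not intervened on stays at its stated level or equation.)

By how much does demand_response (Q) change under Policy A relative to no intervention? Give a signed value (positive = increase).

40

Baseline:
  X = 82
  L = 124
  M = 263 + 6·82 + 124 = 879
  Q = 269 + 2·879 = 2027
Policy A (M + 20):
  X = 82
  L = 124
  M = 263 + 6·82 + 124 (+20 from intervention) = 899
  Q = 269 + 2·899 = 2067
Change in Q: 2067 − 2027 = 40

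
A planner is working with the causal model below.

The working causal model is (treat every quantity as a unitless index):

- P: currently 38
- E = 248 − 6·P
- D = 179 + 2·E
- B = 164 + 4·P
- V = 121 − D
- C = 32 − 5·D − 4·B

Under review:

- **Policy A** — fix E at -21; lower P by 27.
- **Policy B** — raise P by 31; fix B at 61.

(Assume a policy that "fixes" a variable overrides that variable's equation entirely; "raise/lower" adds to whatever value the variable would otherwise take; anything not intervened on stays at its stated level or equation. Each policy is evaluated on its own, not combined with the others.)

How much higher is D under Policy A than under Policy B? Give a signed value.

290

Policy A (E := -21, P − 27):
  P = 38 − 27 = 11
  E = -21
  D = 179 + 2·(-21) = 137
Policy B (P + 31, B := 61):
  P = 38 + 31 = 69
  E = 248 − 6·69 = -166
  D = 179 + 2·(-166) = -153
D: 137 − (-153) = 290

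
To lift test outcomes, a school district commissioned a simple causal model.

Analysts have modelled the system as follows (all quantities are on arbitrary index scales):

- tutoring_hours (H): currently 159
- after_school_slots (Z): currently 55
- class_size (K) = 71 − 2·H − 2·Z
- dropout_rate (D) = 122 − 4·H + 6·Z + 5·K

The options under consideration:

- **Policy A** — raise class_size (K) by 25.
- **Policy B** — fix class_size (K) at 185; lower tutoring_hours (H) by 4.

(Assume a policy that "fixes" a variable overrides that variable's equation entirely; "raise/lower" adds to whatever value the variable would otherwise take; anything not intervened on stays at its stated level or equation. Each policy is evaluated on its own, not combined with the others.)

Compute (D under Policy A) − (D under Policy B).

Policy A (K + 25):
  H = 159
  Z = 55
  K = 71 − 2·159 − 2·55 (+25 from intervention) = -332
  D = 122 − 4·159 + 6·55 + 5·(-332) = -1844
Policy B (K := 185, H − 4):
  H = 159 − 4 = 155
  Z = 55
  K = 185
  D = 122 − 4·155 + 6·55 + 5·185 = 757
D: -1844 − 757 = -2601

-2601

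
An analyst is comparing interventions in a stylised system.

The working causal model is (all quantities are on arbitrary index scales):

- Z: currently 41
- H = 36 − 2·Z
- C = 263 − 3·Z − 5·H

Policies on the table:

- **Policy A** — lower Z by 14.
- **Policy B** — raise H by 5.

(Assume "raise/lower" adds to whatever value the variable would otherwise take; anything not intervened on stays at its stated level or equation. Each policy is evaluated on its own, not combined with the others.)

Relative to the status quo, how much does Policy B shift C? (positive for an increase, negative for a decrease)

Baseline:
  Z = 41
  H = 36 − 2·41 = -46
  C = 263 − 3·41 − 5·(-46) = 370
Policy B (H + 5):
  Z = 41
  H = 36 − 2·41 (+5 from intervention) = -41
  C = 263 − 3·41 − 5·(-41) = 345
Change in C: 345 − 370 = -25

-25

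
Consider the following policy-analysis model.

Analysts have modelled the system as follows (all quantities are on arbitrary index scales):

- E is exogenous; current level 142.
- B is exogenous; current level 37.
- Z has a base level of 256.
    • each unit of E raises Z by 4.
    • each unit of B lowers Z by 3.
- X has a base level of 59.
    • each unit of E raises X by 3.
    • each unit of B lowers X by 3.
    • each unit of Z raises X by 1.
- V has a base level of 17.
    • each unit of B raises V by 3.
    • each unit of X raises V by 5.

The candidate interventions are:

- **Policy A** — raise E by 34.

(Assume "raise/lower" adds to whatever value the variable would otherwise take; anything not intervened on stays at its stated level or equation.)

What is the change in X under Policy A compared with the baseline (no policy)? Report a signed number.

238

Baseline:
  E = 142
  B = 37
  Z = 256 + 4·142 − 3·37 = 713
  X = 59 + 3·142 − 3·37 + 713 = 1087
Policy A (E + 34):
  E = 142 + 34 = 176
  B = 37
  Z = 256 + 4·176 − 3·37 = 849
  X = 59 + 3·176 − 3·37 + 849 = 1325
Change in X: 1325 − 1087 = 238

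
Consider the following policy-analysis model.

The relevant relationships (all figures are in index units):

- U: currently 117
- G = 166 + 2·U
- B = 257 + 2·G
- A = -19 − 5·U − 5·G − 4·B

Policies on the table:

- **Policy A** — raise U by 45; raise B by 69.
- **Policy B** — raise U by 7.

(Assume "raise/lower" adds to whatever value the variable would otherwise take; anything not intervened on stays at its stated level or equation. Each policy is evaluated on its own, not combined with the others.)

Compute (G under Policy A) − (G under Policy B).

Policy A (U + 45, B + 69):
  U = 117 + 45 = 162
  G = 166 + 2·162 = 490
Policy B (U + 7):
  U = 117 + 7 = 124
  G = 166 + 2·124 = 414
G: 490 − 414 = 76

76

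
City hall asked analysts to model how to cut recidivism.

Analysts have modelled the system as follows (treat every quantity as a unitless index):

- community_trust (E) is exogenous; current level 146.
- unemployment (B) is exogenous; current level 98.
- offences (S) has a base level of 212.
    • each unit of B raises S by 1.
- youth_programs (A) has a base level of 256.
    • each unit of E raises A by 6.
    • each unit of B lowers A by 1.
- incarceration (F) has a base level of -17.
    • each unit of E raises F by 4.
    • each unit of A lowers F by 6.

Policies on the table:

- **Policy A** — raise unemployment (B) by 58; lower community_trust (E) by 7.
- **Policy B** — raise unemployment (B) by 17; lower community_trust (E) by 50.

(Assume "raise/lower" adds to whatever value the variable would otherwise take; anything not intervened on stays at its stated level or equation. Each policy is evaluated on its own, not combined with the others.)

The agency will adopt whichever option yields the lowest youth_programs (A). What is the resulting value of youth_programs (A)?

717

Policy A (B + 58, E − 7):
  E = 146 − 7 = 139
  B = 98 + 58 = 156
  A = 256 + 6·139 − 156 = 934
Policy B (B + 17, E − 50):
  E = 146 − 50 = 96
  B = 98 + 17 = 115
  A = 256 + 6·96 − 115 = 717
Comparing — Policy A: A=934, Policy B: A=717. Lowest is 717 (Policy B).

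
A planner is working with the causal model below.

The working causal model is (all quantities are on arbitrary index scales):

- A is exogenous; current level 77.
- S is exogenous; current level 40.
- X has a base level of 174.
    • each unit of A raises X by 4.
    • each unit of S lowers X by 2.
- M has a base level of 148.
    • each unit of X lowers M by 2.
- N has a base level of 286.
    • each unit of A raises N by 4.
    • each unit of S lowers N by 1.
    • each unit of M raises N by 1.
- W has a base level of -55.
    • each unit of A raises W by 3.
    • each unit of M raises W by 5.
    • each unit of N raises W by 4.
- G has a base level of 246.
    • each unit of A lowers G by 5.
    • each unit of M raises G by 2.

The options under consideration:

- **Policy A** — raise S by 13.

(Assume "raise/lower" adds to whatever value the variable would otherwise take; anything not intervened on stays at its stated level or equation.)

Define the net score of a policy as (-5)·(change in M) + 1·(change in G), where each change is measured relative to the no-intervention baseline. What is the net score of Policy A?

Baseline:
  A = 77
  S = 40
  X = 174 + 4·77 − 2·40 = 402
  M = 148 − 2·402 = -656
  G = 246 − 5·77 + 2·(-656) = -1451
Policy A (S + 13):
  A = 77
  S = 40 + 13 = 53
  X = 174 + 4·77 − 2·53 = 376
  M = 148 − 2·376 = -604
  G = 246 − 5·77 + 2·(-604) = -1347
ΔM = -604 − (-656) = 52; ΔG = -1347 − (-1451) = 104
Score = (-5)·52 + 1·104 = -156

-156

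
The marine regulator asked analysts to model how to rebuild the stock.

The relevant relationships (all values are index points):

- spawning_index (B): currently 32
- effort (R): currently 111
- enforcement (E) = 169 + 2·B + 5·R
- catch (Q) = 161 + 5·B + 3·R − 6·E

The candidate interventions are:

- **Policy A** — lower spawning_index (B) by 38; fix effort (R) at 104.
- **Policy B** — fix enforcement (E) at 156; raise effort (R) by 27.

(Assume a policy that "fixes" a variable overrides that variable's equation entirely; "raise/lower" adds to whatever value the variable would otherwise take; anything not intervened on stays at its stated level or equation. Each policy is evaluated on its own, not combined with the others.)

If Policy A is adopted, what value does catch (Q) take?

-3619

Policy A (B − 38, R := 104):
  B = 32 − 38 = -6
  R = 104
  E = 169 + 2·(-6) + 5·104 = 677
  Q = 161 + 5·(-6) + 3·104 − 6·677 = -3619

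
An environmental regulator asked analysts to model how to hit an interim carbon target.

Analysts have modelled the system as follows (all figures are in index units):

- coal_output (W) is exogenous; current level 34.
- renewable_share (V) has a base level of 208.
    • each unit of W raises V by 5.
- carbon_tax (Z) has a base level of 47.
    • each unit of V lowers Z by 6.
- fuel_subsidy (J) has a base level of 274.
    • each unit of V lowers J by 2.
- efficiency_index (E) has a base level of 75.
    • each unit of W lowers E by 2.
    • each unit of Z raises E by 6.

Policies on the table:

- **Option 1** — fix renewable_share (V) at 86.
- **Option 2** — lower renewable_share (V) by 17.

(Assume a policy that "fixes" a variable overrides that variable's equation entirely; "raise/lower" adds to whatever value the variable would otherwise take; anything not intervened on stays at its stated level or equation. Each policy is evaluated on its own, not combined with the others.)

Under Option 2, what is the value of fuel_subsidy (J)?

-448

Option 2 (V − 17):
  W = 34
  V = 208 + 5·34 (−17 from intervention) = 361
  J = 274 − 2·361 = -448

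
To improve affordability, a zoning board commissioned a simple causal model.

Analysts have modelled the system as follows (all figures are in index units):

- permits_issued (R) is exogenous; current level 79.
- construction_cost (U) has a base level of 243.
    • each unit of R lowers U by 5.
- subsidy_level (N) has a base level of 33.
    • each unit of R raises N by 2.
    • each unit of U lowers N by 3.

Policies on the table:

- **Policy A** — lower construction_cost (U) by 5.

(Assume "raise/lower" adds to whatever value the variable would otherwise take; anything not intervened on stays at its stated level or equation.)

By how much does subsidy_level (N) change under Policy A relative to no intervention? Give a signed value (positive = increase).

15

Baseline:
  R = 79
  U = 243 − 5·79 = -152
  N = 33 + 2·79 − 3·(-152) = 647
Policy A (U − 5):
  R = 79
  U = 243 − 5·79 (−5 from intervention) = -157
  N = 33 + 2·79 − 3·(-157) = 662
Change in N: 662 − 647 = 15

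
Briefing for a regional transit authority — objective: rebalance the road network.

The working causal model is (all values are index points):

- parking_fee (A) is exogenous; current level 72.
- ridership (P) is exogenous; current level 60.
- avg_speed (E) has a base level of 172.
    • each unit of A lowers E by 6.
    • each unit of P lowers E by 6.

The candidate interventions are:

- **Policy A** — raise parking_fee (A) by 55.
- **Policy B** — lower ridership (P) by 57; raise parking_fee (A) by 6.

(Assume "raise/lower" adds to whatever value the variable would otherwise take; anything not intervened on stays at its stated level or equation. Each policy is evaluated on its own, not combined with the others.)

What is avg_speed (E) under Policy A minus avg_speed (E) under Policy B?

-636

Policy A (A + 55):
  A = 72 + 55 = 127
  P = 60
  E = 172 − 6·127 − 6·60 = -950
Policy B (P − 57, A + 6):
  A = 72 + 6 = 78
  P = 60 − 57 = 3
  E = 172 − 6·78 − 6·3 = -314
E: -950 − (-314) = -636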